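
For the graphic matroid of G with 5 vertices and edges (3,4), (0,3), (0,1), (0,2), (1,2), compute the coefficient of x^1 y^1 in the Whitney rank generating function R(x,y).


R(x,y) = sum over A in 2^E of x^(r(E)-r(A)) * y^(|A|-r(A)).
G has 5 vertices, 5 edges. r(E) = 4.
Enumerate all 2^5 = 32 subsets.
Count subsets with r(E)-r(A)=1 and |A|-r(A)=1: 2.

2


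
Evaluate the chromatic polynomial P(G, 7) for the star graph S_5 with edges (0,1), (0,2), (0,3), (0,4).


P(tree, k) = k * (k-1)^(4) for any tree on 5 vertices.
P(7) = 7 * 6^4 = 7 * 1296 = 9072.

9072


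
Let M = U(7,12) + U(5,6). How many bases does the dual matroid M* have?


(M1+M2)* = M1* + M2*.
M1* = U(5,12), bases: C(12,5) = 792.
M2* = U(1,6), bases: C(6,1) = 6.
|B(M*)| = 792 * 6 = 4752.

4752


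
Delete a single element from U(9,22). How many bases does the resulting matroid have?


Deleting e from U(9,22) gives U(9,21) since n > r.
Bases of U(9,21) = C(21,9) = 21! / (9! * 12!) = 293930.

293930


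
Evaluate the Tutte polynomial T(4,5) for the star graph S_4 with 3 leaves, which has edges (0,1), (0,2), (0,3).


A star on 4 vertices is a tree with 3 edges.
T(x,y) = x^(3) for any tree.
T(4,5) = 4^3 = 64.

64


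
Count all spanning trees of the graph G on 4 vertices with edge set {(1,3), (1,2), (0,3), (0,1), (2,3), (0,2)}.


By Kirchhoff's matrix tree theorem, the number of spanning trees equals
the determinant of any cofactor of the Laplacian matrix L.
G has 4 vertices and 6 edges.
Computing the (3 x 3) cofactor determinant gives 16.

16


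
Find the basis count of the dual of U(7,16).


The dual of U(r,n) is U(n-r, n) = U(9,16).
Bases of U(9,16) are all (9)-element subsets.
|B(M*)| = C(16,9) = 16! / (9! * 7!) = 11440.

11440


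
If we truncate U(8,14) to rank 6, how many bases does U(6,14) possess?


Truncating U(8,14) to rank 6 gives U(6,14).
Bases of U(6,14) are all 6-element subsets of 14 elements.
Number of bases = C(14,6) = 3003.

3003


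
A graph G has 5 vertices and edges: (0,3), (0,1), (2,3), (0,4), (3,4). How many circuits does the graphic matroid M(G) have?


A circuit in a graphic matroid = edge set of a simple cycle.
G has 5 vertices and 5 edges.
Enumerating all minimal edge subsets forming cycles...
Total circuits found: 1.

1


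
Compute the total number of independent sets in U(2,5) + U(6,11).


For a direct sum, |I(M1+M2)| = |I(M1)| * |I(M2)|.
|I(U(2,5))| = sum C(5,k) for k=0..2 = 16.
|I(U(6,11))| = sum C(11,k) for k=0..6 = 1486.
Total = 16 * 1486 = 23776.

23776


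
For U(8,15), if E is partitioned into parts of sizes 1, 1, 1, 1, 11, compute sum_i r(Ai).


r(Ai) = min(|Ai|, 8) for each part.
Sum = min(1,8) + min(1,8) + min(1,8) + min(1,8) + min(11,8)
    = 1 + 1 + 1 + 1 + 8
    = 12.

12


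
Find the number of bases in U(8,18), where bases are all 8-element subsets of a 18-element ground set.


Bases of U(8,18) are all 8-element subsets of the 18-element ground set.
Number of bases = C(18,8).
C(18,8) = 18! / (8! * 10!) = 43758.

43758


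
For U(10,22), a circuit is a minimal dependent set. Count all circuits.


In U(10,22), circuits are the (11)-element subsets.
Any set of 11 elements is dependent, and removing any one element gives
an independent set of size 10, so it is a minimal dependent set.
Number of circuits = C(22,11) = 705432.

705432


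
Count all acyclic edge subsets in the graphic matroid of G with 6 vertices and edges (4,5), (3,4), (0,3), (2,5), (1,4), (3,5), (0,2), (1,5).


An independent set in a graphic matroid is an acyclic edge subset.
G has 6 vertices and 8 edges.
Enumerate all 2^8 = 256 subsets, checking for acyclicity.
Total independent sets = 178.

178


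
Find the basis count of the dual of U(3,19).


The dual of U(r,n) is U(n-r, n) = U(16,19).
Bases of U(16,19) are all (16)-element subsets.
|B(M*)| = (19 choose 16) = 969.

969


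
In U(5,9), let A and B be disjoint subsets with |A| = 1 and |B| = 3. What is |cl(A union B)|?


|A union B| = 1 + 3 = 4 (disjoint).
In U(5,9), cl(S) = S if |S| < 5, else cl(S) = E.
Since 4 < 5, cl(A union B) = A union B.
|cl(A union B)| = 4.

4


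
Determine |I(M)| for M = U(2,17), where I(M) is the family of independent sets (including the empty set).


Independent sets of U(2,17) are all subsets of size <= 2.
Count = (17 choose 0) + (17 choose 1) + (17 choose 2)
     = 1 + 17 + 136
     = 154.

154


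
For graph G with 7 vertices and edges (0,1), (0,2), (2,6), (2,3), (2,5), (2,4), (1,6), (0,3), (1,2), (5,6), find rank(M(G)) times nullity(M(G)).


r(M) = |V| - c = 7 - 1 = 6.
nullity = |E| - r(M) = 10 - 6 = 4.
Product = 6 * 4 = 24.

24


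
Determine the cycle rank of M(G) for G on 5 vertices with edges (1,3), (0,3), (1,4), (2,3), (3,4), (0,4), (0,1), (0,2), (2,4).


Cycle rank (nullity) = |E| - r(M) = |E| - (|V| - c).
|E| = 9, |V| = 5, c = 1.
Nullity = 9 - (5 - 1) = 9 - 4 = 5.

5


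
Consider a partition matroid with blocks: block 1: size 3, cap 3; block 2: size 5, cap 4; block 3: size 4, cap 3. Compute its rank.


Rank of a partition matroid = sum of min(|Si|, ci) for each block.
= min(3,3) + min(5,4) + min(4,3)
= 3 + 4 + 3
= 10.

10


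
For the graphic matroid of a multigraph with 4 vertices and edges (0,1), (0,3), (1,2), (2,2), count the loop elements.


In a graphic matroid, a loop is a self-loop edge (u,u) with rank 0.
Examining all 4 edges for self-loops...
Self-loops found: (2,2)
Number of loops = 1.

1


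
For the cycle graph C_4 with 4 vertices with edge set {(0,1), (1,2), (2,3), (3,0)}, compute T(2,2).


T(C_4; x,y) = x + x^2 + ... + x^(3) + y.
T(2,2) = 2^1 + 2^2 + 2^3 + 2
= 2 + 4 + 8 + 2
= 16.

16


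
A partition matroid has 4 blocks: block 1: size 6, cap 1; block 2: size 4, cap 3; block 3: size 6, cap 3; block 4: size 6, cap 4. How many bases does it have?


A basis picks exactly ci elements from block i.
Number of bases = product of C(|Si|, ci).
= C(6,1) * C(4,3) * C(6,3) * C(6,4)
= 6 * 4 * 20 * 15
= 7200.

7200


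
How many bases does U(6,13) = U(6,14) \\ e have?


Deleting e from U(6,14) gives U(6,13) since n > r.
Bases of U(6,13) = (13 choose 6) = 1716.

1716


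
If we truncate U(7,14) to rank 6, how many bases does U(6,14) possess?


Truncating U(7,14) to rank 6 gives U(6,14).
Bases of U(6,14) are all 6-element subsets of 14 elements.
Number of bases = C(14,6) = 3003.

3003


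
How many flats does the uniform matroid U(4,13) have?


Flats of U(4,13): every subset of size < 4 is a flat, plus E itself.
Count = (13 choose 0) + (13 choose 1) + (13 choose 2) + (13 choose 3) + 1
     = 1 + 13 + 78 + 286 + 1
     = 379.

379


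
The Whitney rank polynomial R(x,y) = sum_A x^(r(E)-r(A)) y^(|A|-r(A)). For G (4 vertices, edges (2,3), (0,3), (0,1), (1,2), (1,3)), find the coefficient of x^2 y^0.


R(x,y) = sum over A in 2^E of x^(r(E)-r(A)) * y^(|A|-r(A)).
G has 4 vertices, 5 edges. r(E) = 3.
Enumerate all 2^5 = 32 subsets.
Count subsets with r(E)-r(A)=2 and |A|-r(A)=0: 5.

5


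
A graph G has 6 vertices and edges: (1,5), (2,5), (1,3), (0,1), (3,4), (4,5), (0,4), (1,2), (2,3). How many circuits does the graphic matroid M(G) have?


A circuit in a graphic matroid = edge set of a simple cycle.
G has 6 vertices and 9 edges.
Enumerating all minimal edge subsets forming cycles...
Total circuits found: 13.

13


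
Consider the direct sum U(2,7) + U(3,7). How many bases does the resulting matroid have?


Bases of a direct sum M1 + M2: |B| = |B(M1)| * |B(M2)|.
|B(U(2,7))| = C(7,2) = 21.
|B(U(3,7))| = C(7,3) = 35.
Total bases = 21 * 35 = 735.

735


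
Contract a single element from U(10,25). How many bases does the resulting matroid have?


Contracting e from U(10,25) gives U(9,24).
Bases of U(9,24) = (24 choose 9) = 1307504.

1307504


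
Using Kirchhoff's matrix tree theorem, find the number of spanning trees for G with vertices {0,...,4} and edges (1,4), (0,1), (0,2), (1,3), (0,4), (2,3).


By Kirchhoff's matrix tree theorem, the number of spanning trees equals
the determinant of any cofactor of the Laplacian matrix L.
G has 5 vertices and 6 edges.
Computing the (4 x 4) cofactor determinant gives 11.

11


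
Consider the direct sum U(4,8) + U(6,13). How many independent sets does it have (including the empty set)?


For a direct sum, |I(M1+M2)| = |I(M1)| * |I(M2)|.
|I(U(4,8))| = sum C(8,k) for k=0..4 = 163.
|I(U(6,13))| = sum C(13,k) for k=0..6 = 4096.
Total = 163 * 4096 = 667648.

667648


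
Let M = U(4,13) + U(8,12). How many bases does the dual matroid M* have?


(M1+M2)* = M1* + M2*.
M1* = U(9,13), bases: C(13,9) = 715.
M2* = U(4,12), bases: C(12,4) = 495.
|B(M*)| = 715 * 495 = 353925.

353925


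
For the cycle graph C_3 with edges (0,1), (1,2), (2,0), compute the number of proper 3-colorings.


P(C_3, k) = (k-1)^3 + (-1)^3*(k-1).
P(3) = (2)^3 - 2
= 8 - 2 = 6.

6


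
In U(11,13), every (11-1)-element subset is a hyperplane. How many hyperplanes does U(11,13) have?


Hyperplanes of U(11,13) are flats of rank 10.
In a uniform matroid, these are exactly the (10)-element subsets.
Count = (13 choose 10) = 286.

286


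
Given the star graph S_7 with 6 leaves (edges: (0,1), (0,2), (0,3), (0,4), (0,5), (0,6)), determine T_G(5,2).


A star on 7 vertices is a tree with 6 edges.
T(x,y) = x^(6) for any tree.
T(5,2) = 5^6 = 15625.

15625


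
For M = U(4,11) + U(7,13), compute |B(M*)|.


(M1+M2)* = M1* + M2*.
M1* = U(7,11), bases: C(11,7) = 330.
M2* = U(6,13), bases: C(13,6) = 1716.
|B(M*)| = 330 * 1716 = 566280.

566280


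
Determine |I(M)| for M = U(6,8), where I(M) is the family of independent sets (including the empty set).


Independent sets of U(6,8) are all subsets of size <= 6.
Count = C(8,0) + C(8,1) + C(8,2) + C(8,3) + C(8,4) + C(8,5) + C(8,6)
     = 1 + 8 + 28 + 56 + 70 + 56 + 28
     = 247.

247


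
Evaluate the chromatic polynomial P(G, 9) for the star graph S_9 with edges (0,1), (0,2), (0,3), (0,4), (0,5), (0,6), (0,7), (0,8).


P(tree, k) = k * (k-1)^(8) for any tree on 9 vertices.
P(9) = 9 * 8^8 = 9 * 16777216 = 150994944.

150994944


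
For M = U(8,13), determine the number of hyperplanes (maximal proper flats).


Hyperplanes of U(8,13) are flats of rank 7.
In a uniform matroid, these are exactly the (7)-element subsets.
Count = C(13,7) = 13! / (7! * 6!) = 1716.

1716


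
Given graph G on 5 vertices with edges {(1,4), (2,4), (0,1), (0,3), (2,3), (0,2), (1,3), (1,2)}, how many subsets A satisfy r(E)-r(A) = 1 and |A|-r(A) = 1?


R(x,y) = sum over A in 2^E of x^(r(E)-r(A)) * y^(|A|-r(A)).
G has 5 vertices, 8 edges. r(E) = 4.
Enumerate all 2^8 = 256 subsets.
Count subsets with r(E)-r(A)=1 and |A|-r(A)=1: 30.

30


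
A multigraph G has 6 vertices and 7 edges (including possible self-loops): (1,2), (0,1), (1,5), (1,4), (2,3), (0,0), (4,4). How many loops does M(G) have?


In a graphic matroid, a loop is a self-loop edge (u,u) with rank 0.
Examining all 7 edges for self-loops...
Self-loops found: (0,0), (4,4)
Number of loops = 2.

2


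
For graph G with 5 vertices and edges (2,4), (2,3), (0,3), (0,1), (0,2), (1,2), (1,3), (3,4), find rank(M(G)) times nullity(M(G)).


r(M) = |V| - c = 5 - 1 = 4.
nullity = |E| - r(M) = 8 - 4 = 4.
Product = 4 * 4 = 16.

16


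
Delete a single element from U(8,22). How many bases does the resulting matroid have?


Deleting e from U(8,22) gives U(8,21) since n > r.
Bases of U(8,21) = (21 choose 8) = 203490.

203490


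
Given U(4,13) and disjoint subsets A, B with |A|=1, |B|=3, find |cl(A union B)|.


|A union B| = 1 + 3 = 4 (disjoint).
In U(4,13), cl(S) = S if |S| < 4, else cl(S) = E.
Since 4 >= 4, cl(A union B) = E.
|cl(A union B)| = 13.

13


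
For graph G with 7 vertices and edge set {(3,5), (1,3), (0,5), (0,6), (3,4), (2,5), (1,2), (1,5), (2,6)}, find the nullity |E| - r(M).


Cycle rank (nullity) = |E| - r(M) = |E| - (|V| - c).
|E| = 9, |V| = 7, c = 1.
Nullity = 9 - (7 - 1) = 9 - 6 = 3.

3


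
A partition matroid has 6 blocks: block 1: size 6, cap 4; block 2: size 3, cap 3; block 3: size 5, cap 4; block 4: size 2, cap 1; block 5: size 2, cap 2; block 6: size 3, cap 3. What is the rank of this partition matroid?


Rank of a partition matroid = sum of min(|Si|, ci) for each block.
= min(6,4) + min(3,3) + min(5,4) + min(2,1) + min(2,2) + min(3,3)
= 4 + 3 + 4 + 1 + 2 + 3
= 17.

17


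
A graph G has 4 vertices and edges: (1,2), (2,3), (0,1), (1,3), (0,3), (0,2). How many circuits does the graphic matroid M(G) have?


A circuit in a graphic matroid = edge set of a simple cycle.
G has 4 vertices and 6 edges.
Enumerating all minimal edge subsets forming cycles...
Total circuits found: 7.

7


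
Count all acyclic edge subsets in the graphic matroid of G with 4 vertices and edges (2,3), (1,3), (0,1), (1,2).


An independent set in a graphic matroid is an acyclic edge subset.
G has 4 vertices and 4 edges.
Enumerate all 2^4 = 16 subsets, checking for acyclicity.
Total independent sets = 14.

14


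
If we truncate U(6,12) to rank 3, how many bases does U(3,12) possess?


Truncating U(6,12) to rank 3 gives U(3,12).
Bases of U(3,12) are all 3-element subsets of 12 elements.
Number of bases = (12 choose 3) = 220.

220


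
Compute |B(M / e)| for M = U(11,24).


Contracting e from U(11,24) gives U(10,23).
Bases of U(10,23) = C(23,10) = 1144066.

1144066


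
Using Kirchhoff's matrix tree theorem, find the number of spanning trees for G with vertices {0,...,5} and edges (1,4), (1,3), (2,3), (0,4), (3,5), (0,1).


By Kirchhoff's matrix tree theorem, the number of spanning trees equals
the determinant of any cofactor of the Laplacian matrix L.
G has 6 vertices and 6 edges.
Computing the (5 x 5) cofactor determinant gives 3.

3


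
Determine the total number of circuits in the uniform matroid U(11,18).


In U(11,18), circuits are the (12)-element subsets.
Any set of 12 elements is dependent, and removing any one element gives
an independent set of size 11, so it is a minimal dependent set.
Number of circuits = C(18,12) = 18! / (12! * 6!) = 18564.

18564


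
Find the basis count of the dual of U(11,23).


The dual of U(r,n) is U(n-r, n) = U(12,23).
Bases of U(12,23) are all (12)-element subsets.
|B(M*)| = C(23,12) = 23! / (12! * 11!) = 1352078.

1352078


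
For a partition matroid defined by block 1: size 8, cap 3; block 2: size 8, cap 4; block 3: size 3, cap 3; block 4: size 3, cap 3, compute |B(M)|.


A basis picks exactly ci elements from block i.
Number of bases = product of C(|Si|, ci).
= C(8,3) * C(8,4) * C(3,3) * C(3,3)
= 56 * 70 * 1 * 1
= 3920.

3920


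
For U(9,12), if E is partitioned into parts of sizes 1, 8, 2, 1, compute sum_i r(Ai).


r(Ai) = min(|Ai|, 9) for each part.
Sum = min(1,9) + min(8,9) + min(2,9) + min(1,9)
    = 1 + 8 + 2 + 1
    = 12.

12


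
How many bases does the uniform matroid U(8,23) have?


Bases of U(8,23) are all 8-element subsets of the 23-element ground set.
Number of bases = C(23,8).
C(23,8) = 23! / (8! * 15!) = 490314.

490314


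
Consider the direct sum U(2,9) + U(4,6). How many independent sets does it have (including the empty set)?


For a direct sum, |I(M1+M2)| = |I(M1)| * |I(M2)|.
|I(U(2,9))| = sum C(9,k) for k=0..2 = 46.
|I(U(4,6))| = sum C(6,k) for k=0..4 = 57.
Total = 46 * 57 = 2622.

2622


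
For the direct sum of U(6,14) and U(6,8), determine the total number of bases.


Bases of a direct sum M1 + M2: |B| = |B(M1)| * |B(M2)|.
|B(U(6,14))| = C(14,6) = 3003.
|B(U(6,8))| = C(8,6) = 28.
Total bases = 3003 * 28 = 84084.

84084


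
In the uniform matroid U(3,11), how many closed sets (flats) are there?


Flats of U(3,11): every subset of size < 3 is a flat, plus E itself.
Count = (11 choose 0) + (11 choose 1) + (11 choose 2) + 1
     = 1 + 11 + 55 + 1
     = 68.

68


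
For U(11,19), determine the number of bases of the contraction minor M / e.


Contracting e from U(11,19) gives U(10,18).
Bases of U(10,18) = (18 choose 10) = 43758.

43758


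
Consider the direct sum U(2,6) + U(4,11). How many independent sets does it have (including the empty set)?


For a direct sum, |I(M1+M2)| = |I(M1)| * |I(M2)|.
|I(U(2,6))| = sum C(6,k) for k=0..2 = 22.
|I(U(4,11))| = sum C(11,k) for k=0..4 = 562.
Total = 22 * 562 = 12364.

12364


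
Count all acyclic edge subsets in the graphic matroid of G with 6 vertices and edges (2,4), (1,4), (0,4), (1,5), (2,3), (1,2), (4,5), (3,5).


An independent set in a graphic matroid is an acyclic edge subset.
G has 6 vertices and 8 edges.
Enumerate all 2^8 = 256 subsets, checking for acyclicity.
Total independent sets = 172.

172


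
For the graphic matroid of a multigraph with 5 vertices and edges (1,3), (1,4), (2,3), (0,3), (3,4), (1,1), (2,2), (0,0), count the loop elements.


In a graphic matroid, a loop is a self-loop edge (u,u) with rank 0.
Examining all 8 edges for self-loops...
Self-loops found: (1,1), (2,2), (0,0)
Number of loops = 3.

3


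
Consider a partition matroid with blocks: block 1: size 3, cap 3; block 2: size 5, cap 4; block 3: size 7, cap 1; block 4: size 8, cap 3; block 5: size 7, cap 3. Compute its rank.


Rank of a partition matroid = sum of min(|Si|, ci) for each block.
= min(3,3) + min(5,4) + min(7,1) + min(8,3) + min(7,3)
= 3 + 4 + 1 + 3 + 3
= 14.

14


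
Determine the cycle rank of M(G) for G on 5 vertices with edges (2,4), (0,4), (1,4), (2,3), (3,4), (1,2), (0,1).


Cycle rank (nullity) = |E| - r(M) = |E| - (|V| - c).
|E| = 7, |V| = 5, c = 1.
Nullity = 7 - (5 - 1) = 7 - 4 = 3.

3


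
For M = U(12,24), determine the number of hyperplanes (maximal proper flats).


Hyperplanes of U(12,24) are flats of rank 11.
In a uniform matroid, these are exactly the (11)-element subsets.
Count = C(24,11) = 24! / (11! * 13!) = 2496144.

2496144


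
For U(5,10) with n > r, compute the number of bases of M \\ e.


Deleting e from U(5,10) gives U(5,9) since n > r.
Bases of U(5,9) = C(9,5) = 126.

126


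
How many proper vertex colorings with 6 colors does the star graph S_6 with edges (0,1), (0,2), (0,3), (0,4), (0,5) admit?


P(tree, k) = k * (k-1)^(5) for any tree on 6 vertices.
P(6) = 6 * 5^5 = 6 * 3125 = 18750.

18750


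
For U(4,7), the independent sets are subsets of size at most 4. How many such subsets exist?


Independent sets of U(4,7) are all subsets of size <= 4.
Count = (7 choose 0) + (7 choose 1) + (7 choose 2) + (7 choose 3) + (7 choose 4)
     = 1 + 7 + 21 + 35 + 35
     = 99.

99


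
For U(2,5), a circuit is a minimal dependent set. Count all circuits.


In U(2,5), circuits are the (3)-element subsets.
Any set of 3 elements is dependent, and removing any one element gives
an independent set of size 2, so it is a minimal dependent set.
Number of circuits = C(5,3) = (5 * 4 * 3) / (1 * 2 * 3) = 10.

10


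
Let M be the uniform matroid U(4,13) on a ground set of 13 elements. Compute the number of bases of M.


Bases of U(4,13) are all 4-element subsets of the 13-element ground set.
Number of bases = C(13,4).
C(13,4) = 13! / (4! * 9!) = 715.

715


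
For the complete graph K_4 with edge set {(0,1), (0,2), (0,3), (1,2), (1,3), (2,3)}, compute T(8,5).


T(K_4; x,y) = x^3 + 3x^2 + 4xy + 2x + y^3 + 3y^2 + 2y.
Substituting x=8, y=5:
= 512 + 192 + 160 + 16 + 125 + 75 + 10
= 1090.

1090


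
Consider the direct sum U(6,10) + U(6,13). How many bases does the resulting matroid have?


Bases of a direct sum M1 + M2: |B| = |B(M1)| * |B(M2)|.
|B(U(6,10))| = C(10,6) = 210.
|B(U(6,13))| = C(13,6) = 1716.
Total bases = 210 * 1716 = 360360.

360360


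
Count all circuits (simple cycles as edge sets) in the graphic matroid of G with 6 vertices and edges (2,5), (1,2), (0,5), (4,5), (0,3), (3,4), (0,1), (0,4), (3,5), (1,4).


A circuit in a graphic matroid = edge set of a simple cycle.
G has 6 vertices and 10 edges.
Enumerating all minimal edge subsets forming cycles...
Total circuits found: 22.

22


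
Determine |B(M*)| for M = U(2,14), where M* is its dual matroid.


The dual of U(r,n) is U(n-r, n) = U(12,14).
Bases of U(12,14) are all (12)-element subsets.
|B(M*)| = C(14,12) = 91.

91


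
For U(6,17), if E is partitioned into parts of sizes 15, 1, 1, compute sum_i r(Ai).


r(Ai) = min(|Ai|, 6) for each part.
Sum = min(15,6) + min(1,6) + min(1,6)
    = 6 + 1 + 1
    = 8.

8


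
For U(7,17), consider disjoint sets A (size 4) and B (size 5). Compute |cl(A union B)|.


|A union B| = 4 + 5 = 9 (disjoint).
In U(7,17), cl(S) = S if |S| < 7, else cl(S) = E.
Since 9 >= 7, cl(A union B) = E.
|cl(A union B)| = 17.

17


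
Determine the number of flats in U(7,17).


Flats of U(7,17): every subset of size < 7 is a flat, plus E itself.
Count = C(17,0) + C(17,1) + C(17,2) + C(17,3) + C(17,4) + C(17,5) + C(17,6) + 1
     = 1 + 17 + 136 + 680 + 2380 + 6188 + 12376 + 1
     = 21779.

21779


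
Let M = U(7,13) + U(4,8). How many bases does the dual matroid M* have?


(M1+M2)* = M1* + M2*.
M1* = U(6,13), bases: C(13,6) = 1716.
M2* = U(4,8), bases: C(8,4) = 70.
|B(M*)| = 1716 * 70 = 120120.

120120


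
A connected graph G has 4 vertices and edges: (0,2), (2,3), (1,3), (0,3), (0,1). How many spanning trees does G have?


By Kirchhoff's matrix tree theorem, the number of spanning trees equals
the determinant of any cofactor of the Laplacian matrix L.
G has 4 vertices and 5 edges.
Computing the (3 x 3) cofactor determinant gives 8.

8


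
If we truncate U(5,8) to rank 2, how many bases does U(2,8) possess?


Truncating U(5,8) to rank 2 gives U(2,8).
Bases of U(2,8) are all 2-element subsets of 8 elements.
Number of bases = (8 choose 2) = 28.

28


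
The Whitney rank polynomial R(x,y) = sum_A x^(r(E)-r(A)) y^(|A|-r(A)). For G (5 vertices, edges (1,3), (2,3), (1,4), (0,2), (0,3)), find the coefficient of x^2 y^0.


R(x,y) = sum over A in 2^E of x^(r(E)-r(A)) * y^(|A|-r(A)).
G has 5 vertices, 5 edges. r(E) = 4.
Enumerate all 2^5 = 32 subsets.
Count subsets with r(E)-r(A)=2 and |A|-r(A)=0: 10.

10


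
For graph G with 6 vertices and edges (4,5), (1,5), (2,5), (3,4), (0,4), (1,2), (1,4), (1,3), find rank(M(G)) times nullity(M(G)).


r(M) = |V| - c = 6 - 1 = 5.
nullity = |E| - r(M) = 8 - 5 = 3.
Product = 5 * 3 = 15.

15


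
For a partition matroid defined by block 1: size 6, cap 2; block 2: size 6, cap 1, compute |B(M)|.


A basis picks exactly ci elements from block i.
Number of bases = product of C(|Si|, ci).
= C(6,2) * C(6,1)
= 15 * 6
= 90.

90


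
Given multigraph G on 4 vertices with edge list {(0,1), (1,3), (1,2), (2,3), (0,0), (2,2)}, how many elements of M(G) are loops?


In a graphic matroid, a loop is a self-loop edge (u,u) with rank 0.
Examining all 6 edges for self-loops...
Self-loops found: (0,0), (2,2)
Number of loops = 2.

2


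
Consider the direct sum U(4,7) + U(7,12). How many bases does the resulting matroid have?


Bases of a direct sum M1 + M2: |B| = |B(M1)| * |B(M2)|.
|B(U(4,7))| = C(7,4) = 35.
|B(U(7,12))| = C(12,7) = 792.
Total bases = 35 * 792 = 27720.

27720


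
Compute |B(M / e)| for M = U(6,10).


Contracting e from U(6,10) gives U(5,9).
Bases of U(5,9) = C(9,5) = 126.

126


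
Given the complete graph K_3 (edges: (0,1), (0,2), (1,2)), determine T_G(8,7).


T(K_3; x,y) = x^2 + x + y.
T(8,7) = 64 + 8 + 7 = 79.

79


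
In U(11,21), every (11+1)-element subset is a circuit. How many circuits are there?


In U(11,21), circuits are the (12)-element subsets.
Any set of 12 elements is dependent, and removing any one element gives
an independent set of size 11, so it is a minimal dependent set.
Number of circuits = C(21,12) = 293930.

293930


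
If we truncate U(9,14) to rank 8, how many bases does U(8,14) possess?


Truncating U(9,14) to rank 8 gives U(8,14).
Bases of U(8,14) are all 8-element subsets of 14 elements.
Number of bases = (14 choose 8) = 3003.

3003


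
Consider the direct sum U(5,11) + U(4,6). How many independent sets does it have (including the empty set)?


For a direct sum, |I(M1+M2)| = |I(M1)| * |I(M2)|.
|I(U(5,11))| = sum C(11,k) for k=0..5 = 1024.
|I(U(4,6))| = sum C(6,k) for k=0..4 = 57.
Total = 1024 * 57 = 58368.

58368


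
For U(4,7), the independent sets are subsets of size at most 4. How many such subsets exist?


Independent sets of U(4,7) are all subsets of size <= 4.
Count = C(7,0) + C(7,1) + C(7,2) + C(7,3) + C(7,4)
     = 1 + 7 + 21 + 35 + 35
     = 99.

99


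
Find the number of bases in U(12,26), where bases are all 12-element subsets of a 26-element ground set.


Bases of U(12,26) are all 12-element subsets of the 26-element ground set.
Number of bases = C(26,12).
C(26,12) = 26! / (12! * 14!) = 9657700.

9657700


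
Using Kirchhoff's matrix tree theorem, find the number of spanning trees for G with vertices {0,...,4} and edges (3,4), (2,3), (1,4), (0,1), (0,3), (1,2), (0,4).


By Kirchhoff's matrix tree theorem, the number of spanning trees equals
the determinant of any cofactor of the Laplacian matrix L.
G has 5 vertices and 7 edges.
Computing the (4 x 4) cofactor determinant gives 24.

24


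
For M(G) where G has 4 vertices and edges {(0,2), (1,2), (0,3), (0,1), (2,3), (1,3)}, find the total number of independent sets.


An independent set in a graphic matroid is an acyclic edge subset.
G has 4 vertices and 6 edges.
Enumerate all 2^6 = 64 subsets, checking for acyclicity.
Total independent sets = 38.

38


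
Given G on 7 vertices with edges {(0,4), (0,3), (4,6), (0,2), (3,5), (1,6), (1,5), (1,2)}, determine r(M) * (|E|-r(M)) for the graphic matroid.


r(M) = |V| - c = 7 - 1 = 6.
nullity = |E| - r(M) = 8 - 6 = 2.
Product = 6 * 2 = 12.

12


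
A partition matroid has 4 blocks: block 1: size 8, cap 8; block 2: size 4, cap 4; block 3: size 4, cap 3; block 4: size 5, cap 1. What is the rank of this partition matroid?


Rank of a partition matroid = sum of min(|Si|, ci) for each block.
= min(8,8) + min(4,4) + min(4,3) + min(5,1)
= 8 + 4 + 3 + 1
= 16.

16


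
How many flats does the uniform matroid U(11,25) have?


Flats of U(11,25): every subset of size < 11 is a flat, plus E itself.
Count = (25 choose 0) + (25 choose 1) + (25 choose 2) + (25 choose 3) + (25 choose 4) + (25 choose 5) + (25 choose 6) + (25 choose 7) + (25 choose 8) + (25 choose 9) + (25 choose 10) + 1
     = 1 + 25 + 300 + 2300 + 12650 + 53130 + 177100 + 480700 + 1081575 + 2042975 + 3268760 + 1
     = 7119517.

7119517


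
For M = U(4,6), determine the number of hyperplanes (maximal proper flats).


Hyperplanes of U(4,6) are flats of rank 3.
In a uniform matroid, these are exactly the (3)-element subsets.
Count = (6 choose 3) = 20.

20


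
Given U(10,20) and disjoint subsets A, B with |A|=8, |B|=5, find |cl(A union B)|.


|A union B| = 8 + 5 = 13 (disjoint).
In U(10,20), cl(S) = S if |S| < 10, else cl(S) = E.
Since 13 >= 10, cl(A union B) = E.
|cl(A union B)| = 20.

20


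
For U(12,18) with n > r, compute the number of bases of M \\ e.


Deleting e from U(12,18) gives U(12,17) since n > r.
Bases of U(12,17) = (17 choose 12) = 6188.

6188


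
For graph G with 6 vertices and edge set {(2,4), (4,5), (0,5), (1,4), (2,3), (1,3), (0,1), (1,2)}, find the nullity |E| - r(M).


Cycle rank (nullity) = |E| - r(M) = |E| - (|V| - c).
|E| = 8, |V| = 6, c = 1.
Nullity = 8 - (6 - 1) = 8 - 5 = 3.

3


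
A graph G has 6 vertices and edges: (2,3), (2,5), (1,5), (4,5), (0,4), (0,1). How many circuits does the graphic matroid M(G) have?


A circuit in a graphic matroid = edge set of a simple cycle.
G has 6 vertices and 6 edges.
Enumerating all minimal edge subsets forming cycles...
Total circuits found: 1.

1


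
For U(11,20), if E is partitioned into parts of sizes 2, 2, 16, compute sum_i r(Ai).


r(Ai) = min(|Ai|, 11) for each part.
Sum = min(2,11) + min(2,11) + min(16,11)
    = 2 + 2 + 11
    = 15.

15


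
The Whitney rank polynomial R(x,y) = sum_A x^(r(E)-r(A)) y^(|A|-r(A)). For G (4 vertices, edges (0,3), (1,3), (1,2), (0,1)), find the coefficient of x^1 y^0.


R(x,y) = sum over A in 2^E of x^(r(E)-r(A)) * y^(|A|-r(A)).
G has 4 vertices, 4 edges. r(E) = 3.
Enumerate all 2^4 = 16 subsets.
Count subsets with r(E)-r(A)=1 and |A|-r(A)=0: 6.

6


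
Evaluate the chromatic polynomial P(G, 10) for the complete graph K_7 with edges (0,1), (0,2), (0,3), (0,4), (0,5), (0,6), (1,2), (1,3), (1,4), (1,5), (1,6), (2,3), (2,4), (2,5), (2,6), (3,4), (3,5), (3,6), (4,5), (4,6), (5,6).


P(K_7, k) = k(k-1)(k-2)...(k-6).
P(10) = (10) * (9) * (8) * (7) * (6) * (5) * (4) = 604800.

604800


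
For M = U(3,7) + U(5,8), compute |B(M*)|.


(M1+M2)* = M1* + M2*.
M1* = U(4,7), bases: C(7,4) = 35.
M2* = U(3,8), bases: C(8,3) = 56.
|B(M*)| = 35 * 56 = 1960.

1960


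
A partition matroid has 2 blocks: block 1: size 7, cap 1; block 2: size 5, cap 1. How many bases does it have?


A basis picks exactly ci elements from block i.
Number of bases = product of C(|Si|, ci).
= C(7,1) * C(5,1)
= 7 * 5
= 35.

35


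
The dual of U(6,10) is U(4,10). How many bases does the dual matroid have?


The dual of U(r,n) is U(n-r, n) = U(4,10).
Bases of U(4,10) are all (4)-element subsets.
|B(M*)| = C(10,4) = 10! / (4! * 6!) = 210.

210


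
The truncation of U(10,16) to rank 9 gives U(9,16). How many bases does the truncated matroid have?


Truncating U(10,16) to rank 9 gives U(9,16).
Bases of U(9,16) are all 9-element subsets of 16 elements.
Number of bases = C(16,9) = 16! / (9! * 7!) = 11440.

11440


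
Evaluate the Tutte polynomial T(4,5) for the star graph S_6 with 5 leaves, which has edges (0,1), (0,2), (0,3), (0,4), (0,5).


A star on 6 vertices is a tree with 5 edges.
T(x,y) = x^(5) for any tree.
T(4,5) = 4^5 = 1024.

1024


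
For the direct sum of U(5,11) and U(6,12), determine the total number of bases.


Bases of a direct sum M1 + M2: |B| = |B(M1)| * |B(M2)|.
|B(U(5,11))| = C(11,5) = 462.
|B(U(6,12))| = C(12,6) = 924.
Total bases = 462 * 924 = 426888.

426888


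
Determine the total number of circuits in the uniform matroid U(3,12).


In U(3,12), circuits are the (4)-element subsets.
Any set of 4 elements is dependent, and removing any one element gives
an independent set of size 3, so it is a minimal dependent set.
Number of circuits = (12 choose 4) = 495.

495


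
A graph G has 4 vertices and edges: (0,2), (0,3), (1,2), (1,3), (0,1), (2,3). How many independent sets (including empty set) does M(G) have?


An independent set in a graphic matroid is an acyclic edge subset.
G has 4 vertices and 6 edges.
Enumerate all 2^6 = 64 subsets, checking for acyclicity.
Total independent sets = 38.

38


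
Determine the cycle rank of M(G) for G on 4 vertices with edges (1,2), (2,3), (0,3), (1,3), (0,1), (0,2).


Cycle rank (nullity) = |E| - r(M) = |E| - (|V| - c).
|E| = 6, |V| = 4, c = 1.
Nullity = 6 - (4 - 1) = 6 - 3 = 3.

3


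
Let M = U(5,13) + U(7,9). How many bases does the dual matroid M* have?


(M1+M2)* = M1* + M2*.
M1* = U(8,13), bases: C(13,8) = 1287.
M2* = U(2,9), bases: C(9,2) = 36.
|B(M*)| = 1287 * 36 = 46332.

46332


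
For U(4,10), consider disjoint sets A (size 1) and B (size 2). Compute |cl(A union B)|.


|A union B| = 1 + 2 = 3 (disjoint).
In U(4,10), cl(S) = S if |S| < 4, else cl(S) = E.
Since 3 < 4, cl(A union B) = A union B.
|cl(A union B)| = 3.

3


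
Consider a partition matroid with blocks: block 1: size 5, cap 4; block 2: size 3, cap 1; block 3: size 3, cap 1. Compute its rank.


Rank of a partition matroid = sum of min(|Si|, ci) for each block.
= min(5,4) + min(3,1) + min(3,1)
= 4 + 1 + 1
= 6.

6


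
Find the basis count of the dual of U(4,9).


The dual of U(r,n) is U(n-r, n) = U(5,9).
Bases of U(5,9) are all (5)-element subsets.
|B(M*)| = C(9,5) = 9! / (5! * 4!) = 126.

126


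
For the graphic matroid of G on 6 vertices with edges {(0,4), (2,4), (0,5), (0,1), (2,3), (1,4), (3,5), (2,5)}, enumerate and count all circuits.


A circuit in a graphic matroid = edge set of a simple cycle.
G has 6 vertices and 8 edges.
Enumerating all minimal edge subsets forming cycles...
Total circuits found: 6.

6


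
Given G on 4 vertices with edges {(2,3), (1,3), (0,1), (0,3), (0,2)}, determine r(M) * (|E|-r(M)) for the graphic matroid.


r(M) = |V| - c = 4 - 1 = 3.
nullity = |E| - r(M) = 5 - 3 = 2.
Product = 3 * 2 = 6.

6


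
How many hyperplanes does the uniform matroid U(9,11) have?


Hyperplanes of U(9,11) are flats of rank 8.
In a uniform matroid, these are exactly the (8)-element subsets.
Count = C(11,8) = 11! / (8! * 3!) = 165.

165


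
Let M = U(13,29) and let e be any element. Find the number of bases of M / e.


Contracting e from U(13,29) gives U(12,28).
Bases of U(12,28) = C(28,12) = 28! / (12! * 16!) = 30421755.

30421755


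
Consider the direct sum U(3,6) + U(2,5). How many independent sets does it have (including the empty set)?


For a direct sum, |I(M1+M2)| = |I(M1)| * |I(M2)|.
|I(U(3,6))| = sum C(6,k) for k=0..3 = 42.
|I(U(2,5))| = sum C(5,k) for k=0..2 = 16.
Total = 42 * 16 = 672.

672


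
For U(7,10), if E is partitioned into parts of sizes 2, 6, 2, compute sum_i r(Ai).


r(Ai) = min(|Ai|, 7) for each part.
Sum = min(2,7) + min(6,7) + min(2,7)
    = 2 + 6 + 2
    = 10.

10


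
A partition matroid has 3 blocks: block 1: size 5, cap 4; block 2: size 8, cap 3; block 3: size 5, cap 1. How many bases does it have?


A basis picks exactly ci elements from block i.
Number of bases = product of C(|Si|, ci).
= C(5,4) * C(8,3) * C(5,1)
= 5 * 56 * 5
= 1400.

1400


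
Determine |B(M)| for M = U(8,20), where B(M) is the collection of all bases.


Bases of U(8,20) are all 8-element subsets of the 20-element ground set.
Number of bases = C(20,8).
C(20,8) = 125970.

125970


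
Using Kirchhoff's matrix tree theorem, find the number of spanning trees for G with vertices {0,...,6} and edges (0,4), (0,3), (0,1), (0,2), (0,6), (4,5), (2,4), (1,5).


By Kirchhoff's matrix tree theorem, the number of spanning trees equals
the determinant of any cofactor of the Laplacian matrix L.
G has 7 vertices and 8 edges.
Computing the (6 x 6) cofactor determinant gives 11.

11


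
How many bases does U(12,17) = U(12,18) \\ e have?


Deleting e from U(12,18) gives U(12,17) since n > r.
Bases of U(12,17) = C(17,12) = 6188.

6188


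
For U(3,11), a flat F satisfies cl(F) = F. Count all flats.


Flats of U(3,11): every subset of size < 3 is a flat, plus E itself.
Count = C(11,0) + C(11,1) + C(11,2) + 1
     = 1 + 11 + 55 + 1
     = 68.

68


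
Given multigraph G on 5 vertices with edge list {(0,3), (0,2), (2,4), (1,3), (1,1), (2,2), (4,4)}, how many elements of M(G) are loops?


In a graphic matroid, a loop is a self-loop edge (u,u) with rank 0.
Examining all 7 edges for self-loops...
Self-loops found: (1,1), (2,2), (4,4)
Number of loops = 3.

3


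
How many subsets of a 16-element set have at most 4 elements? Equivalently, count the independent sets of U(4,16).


Independent sets of U(4,16) are all subsets of size <= 4.
Count = C(16,0) + C(16,1) + C(16,2) + C(16,3) + C(16,4)
     = 1 + 16 + 120 + 560 + 1820
     = 2517.

2517


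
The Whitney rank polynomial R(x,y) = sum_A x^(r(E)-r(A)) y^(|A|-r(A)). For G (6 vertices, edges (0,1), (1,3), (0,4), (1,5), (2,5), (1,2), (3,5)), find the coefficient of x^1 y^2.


R(x,y) = sum over A in 2^E of x^(r(E)-r(A)) * y^(|A|-r(A)).
G has 6 vertices, 7 edges. r(E) = 5.
Enumerate all 2^7 = 128 subsets.
Count subsets with r(E)-r(A)=1 and |A|-r(A)=2: 2.

2


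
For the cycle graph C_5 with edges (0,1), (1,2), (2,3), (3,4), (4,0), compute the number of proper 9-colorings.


P(C_5, k) = (k-1)^5 + (-1)^5*(k-1).
P(9) = (8)^5 - 8
= 32768 - 8 = 32760.

32760


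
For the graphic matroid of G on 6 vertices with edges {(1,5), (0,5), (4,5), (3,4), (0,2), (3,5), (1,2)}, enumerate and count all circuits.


A circuit in a graphic matroid = edge set of a simple cycle.
G has 6 vertices and 7 edges.
Enumerating all minimal edge subsets forming cycles...
Total circuits found: 2.

2


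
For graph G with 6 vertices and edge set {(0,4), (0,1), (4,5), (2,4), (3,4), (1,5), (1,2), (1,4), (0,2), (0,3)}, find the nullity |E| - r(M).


Cycle rank (nullity) = |E| - r(M) = |E| - (|V| - c).
|E| = 10, |V| = 6, c = 1.
Nullity = 10 - (6 - 1) = 10 - 5 = 5.

5


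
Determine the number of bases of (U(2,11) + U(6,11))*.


(M1+M2)* = M1* + M2*.
M1* = U(9,11), bases: C(11,9) = 55.
M2* = U(5,11), bases: C(11,5) = 462.
|B(M*)| = 55 * 462 = 25410.

25410


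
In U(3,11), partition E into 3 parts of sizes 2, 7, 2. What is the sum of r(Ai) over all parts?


r(Ai) = min(|Ai|, 3) for each part.
Sum = min(2,3) + min(7,3) + min(2,3)
    = 2 + 3 + 2
    = 7.

7


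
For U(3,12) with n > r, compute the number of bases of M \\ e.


Deleting e from U(3,12) gives U(3,11) since n > r.
Bases of U(3,11) = C(11,3) = (11 * 10 * 9) / (1 * 2 * 3) = 165.

165


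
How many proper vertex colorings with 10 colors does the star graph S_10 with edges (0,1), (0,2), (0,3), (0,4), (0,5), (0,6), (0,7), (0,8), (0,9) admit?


P(tree, k) = k * (k-1)^(9) for any tree on 10 vertices.
P(10) = 10 * 9^9 = 10 * 387420489 = 3874204890.

3874204890


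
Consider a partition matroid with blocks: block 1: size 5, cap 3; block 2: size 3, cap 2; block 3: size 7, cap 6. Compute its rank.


Rank of a partition matroid = sum of min(|Si|, ci) for each block.
= min(5,3) + min(3,2) + min(7,6)
= 3 + 2 + 6
= 11.

11


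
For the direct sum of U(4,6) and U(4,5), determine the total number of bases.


Bases of a direct sum M1 + M2: |B| = |B(M1)| * |B(M2)|.
|B(U(4,6))| = C(6,4) = 15.
|B(U(4,5))| = C(5,4) = 5.
Total bases = 15 * 5 = 75.

75


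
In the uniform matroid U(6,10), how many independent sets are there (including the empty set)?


Independent sets of U(6,10) are all subsets of size <= 6.
Count = C(10,0) + C(10,1) + C(10,2) + C(10,3) + C(10,4) + C(10,5) + C(10,6)
     = 1 + 10 + 45 + 120 + 210 + 252 + 210
     = 848.

848


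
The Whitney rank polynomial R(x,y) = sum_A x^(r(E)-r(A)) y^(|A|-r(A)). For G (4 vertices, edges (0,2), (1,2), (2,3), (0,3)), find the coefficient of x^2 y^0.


R(x,y) = sum over A in 2^E of x^(r(E)-r(A)) * y^(|A|-r(A)).
G has 4 vertices, 4 edges. r(E) = 3.
Enumerate all 2^4 = 16 subsets.
Count subsets with r(E)-r(A)=2 and |A|-r(A)=0: 4.

4


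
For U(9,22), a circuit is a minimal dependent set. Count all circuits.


In U(9,22), circuits are the (10)-element subsets.
Any set of 10 elements is dependent, and removing any one element gives
an independent set of size 9, so it is a minimal dependent set.
Number of circuits = C(22,10) = 646646.

646646


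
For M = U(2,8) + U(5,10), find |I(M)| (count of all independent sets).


For a direct sum, |I(M1+M2)| = |I(M1)| * |I(M2)|.
|I(U(2,8))| = sum C(8,k) for k=0..2 = 37.
|I(U(5,10))| = sum C(10,k) for k=0..5 = 638.
Total = 37 * 638 = 23606.

23606


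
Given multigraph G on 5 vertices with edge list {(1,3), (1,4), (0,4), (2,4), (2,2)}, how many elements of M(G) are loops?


In a graphic matroid, a loop is a self-loop edge (u,u) with rank 0.
Examining all 5 edges for self-loops...
Self-loops found: (2,2)
Number of loops = 1.

1


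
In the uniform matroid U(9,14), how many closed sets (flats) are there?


Flats of U(9,14): every subset of size < 9 is a flat, plus E itself.
Count = C(14,0) + C(14,1) + C(14,2) + C(14,3) + C(14,4) + C(14,5) + C(14,6) + C(14,7) + C(14,8) + 1
     = 1 + 14 + 91 + 364 + 1001 + 2002 + 3003 + 3432 + 3003 + 1
     = 12912.

12912


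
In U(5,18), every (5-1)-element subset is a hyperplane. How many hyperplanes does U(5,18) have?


Hyperplanes of U(5,18) are flats of rank 4.
In a uniform matroid, these are exactly the (4)-element subsets.
Count = C(18,4) = 18! / (4! * 14!) = 3060.

3060
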